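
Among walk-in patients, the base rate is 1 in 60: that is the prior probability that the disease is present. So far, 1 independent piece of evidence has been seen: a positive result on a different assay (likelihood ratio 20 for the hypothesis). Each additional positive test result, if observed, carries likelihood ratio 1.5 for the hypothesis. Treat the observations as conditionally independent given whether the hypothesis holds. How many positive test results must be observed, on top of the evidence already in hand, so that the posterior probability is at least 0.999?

Prior odds = (1/60)/(59/60) = 1/59.
Bayes factor of the evidence already in hand = 20.
Odds after that evidence = (1/59) × 20 = 20/59.
Target odds = 0.999/0.001 = 999.
Need 1.5ⁿ ≥ 999 ÷ (20/59) = 2947.05.
1.5¹⁹ ≈2216.84 falls short of 2947.05 but 1.5²⁰ ≈3325.26 reaches it, so n = 20.

20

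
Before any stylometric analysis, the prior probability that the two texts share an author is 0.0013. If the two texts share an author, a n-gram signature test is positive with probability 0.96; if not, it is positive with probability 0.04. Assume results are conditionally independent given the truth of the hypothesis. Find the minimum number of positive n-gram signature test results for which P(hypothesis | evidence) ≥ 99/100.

4

Prior odds = 0.0013/0.9987 = 13/9987.
Likelihood ratio of a positive = 0.96/0.04 = 24.
Target posterior odds = 0.99/0.01 = 99.
Require 24ⁿ ≥ 99 ÷ (13/9987) = 988713/13.
24³ = 13824 falls short of 988713/13 but 24⁴ = 331776 reaches it, so n = 4.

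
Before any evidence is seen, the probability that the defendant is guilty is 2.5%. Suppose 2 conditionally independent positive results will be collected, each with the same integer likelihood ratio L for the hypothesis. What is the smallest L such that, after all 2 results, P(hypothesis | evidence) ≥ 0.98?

44

Prior odds = 0.025/0.975 = 1/39.
Target odds = 0.98/0.02 = 49.
Need L² ≥ 49 ÷ (1/39) = 1911.
43² = 1849 < 1911 ≤ 1936 = 44², so L = 44.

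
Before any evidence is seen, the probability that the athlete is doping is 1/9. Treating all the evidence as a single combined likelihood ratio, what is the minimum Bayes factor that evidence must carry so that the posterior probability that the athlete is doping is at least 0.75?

24

Prior odds = (1/9)/(8/9) = 0.125.
Target odds = 0.75/0.25 = 3.
Required Bayes factor = 3 ÷ 0.125 = 24.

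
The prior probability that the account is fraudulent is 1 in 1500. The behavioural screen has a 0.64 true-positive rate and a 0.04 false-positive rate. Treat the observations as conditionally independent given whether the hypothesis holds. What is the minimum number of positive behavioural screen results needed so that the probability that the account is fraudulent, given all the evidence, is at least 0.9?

Prior odds = (1/1500)/(1499/1500) = 1/1499.
Likelihood ratio of a positive result = 0.64/0.04 = 16.
Target posterior odds = 0.9/0.1 = 9.
Need (1/1499) × 16ⁿ ≥ 9, i.e. 16ⁿ ≥ 13491.
16³ = 4096 falls short of 13491 but 16⁴ = 65536 reaches it, so n = 4.

4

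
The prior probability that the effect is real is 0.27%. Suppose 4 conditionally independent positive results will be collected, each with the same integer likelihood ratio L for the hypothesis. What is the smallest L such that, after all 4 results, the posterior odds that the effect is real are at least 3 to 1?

Prior odds = 0.0027/0.9973 = 27/9973.
Target odds = 3.
Need L⁴ ≥ 3 ÷ (27/9973) = 9973/9.
5⁴ = 625 < 9973/9 ≤ 1296 = 6⁴, so L = 6.

6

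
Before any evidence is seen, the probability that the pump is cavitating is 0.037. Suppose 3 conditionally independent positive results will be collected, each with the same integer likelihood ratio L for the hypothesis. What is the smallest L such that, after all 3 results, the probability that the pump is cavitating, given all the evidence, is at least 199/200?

18

Prior odds = 0.037/0.963 = 37/963.
Target odds = 0.995/0.005 = 199.
Need L³ ≥ 199 ÷ (37/963) = 191637/37.
17³ = 4913 < 191637/37 ≤ 5832 = 18³, so L = 18.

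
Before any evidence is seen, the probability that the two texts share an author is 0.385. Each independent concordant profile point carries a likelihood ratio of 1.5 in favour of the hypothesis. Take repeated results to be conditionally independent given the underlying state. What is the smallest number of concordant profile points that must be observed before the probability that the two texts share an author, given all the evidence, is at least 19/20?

9

Prior odds = 0.385/0.615 = 77/123.
Likelihood ratio per concordant profile point = 1.5.
Target odds: 0.95 ÷ 0.05 = 19.
Require 1.5ⁿ ≥ 19 ÷ (77/123) = 2337/77.
1.5⁸ = 25.62890625 falls short of 2337/77 but 1.5⁹ = 19683/512 reaches it, so n = 9.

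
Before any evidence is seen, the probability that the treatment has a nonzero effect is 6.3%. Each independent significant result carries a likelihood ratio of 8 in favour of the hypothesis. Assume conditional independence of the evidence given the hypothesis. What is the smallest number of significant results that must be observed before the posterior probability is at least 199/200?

4

Prior odds = 0.063/0.937 = 63/937.
Likelihood ratio per significant result = 8.
Target posterior odds = 0.995/0.005 = 199.
Require 8ⁿ ≥ 199 ÷ (63/937) = 186463/63.
8³ = 512 falls short of 186463/63 but 8⁴ = 4096 reaches it, so n = 4.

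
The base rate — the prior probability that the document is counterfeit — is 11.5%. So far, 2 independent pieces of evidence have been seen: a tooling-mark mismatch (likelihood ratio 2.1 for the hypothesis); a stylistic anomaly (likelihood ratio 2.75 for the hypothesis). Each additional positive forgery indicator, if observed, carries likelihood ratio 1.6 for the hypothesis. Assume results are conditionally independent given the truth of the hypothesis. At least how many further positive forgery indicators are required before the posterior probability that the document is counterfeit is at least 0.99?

11

Prior odds = 0.115/0.885 = 23/177.
Combined Bayes factor of the evidence already in hand = 2.1 × 2.75 = 5.775.
Odds after that evidence = (23/177) × 5.775 = 1771/2360.
Target odds = 0.99/0.01 = 99.
Need 1.6ⁿ ≥ 99 ÷ (1771/2360) = 21240/161.
1.6¹⁰ ≈109.951 falls short of 21240/161 but 1.6¹¹ ≈175.922 reaches it, so n = 11.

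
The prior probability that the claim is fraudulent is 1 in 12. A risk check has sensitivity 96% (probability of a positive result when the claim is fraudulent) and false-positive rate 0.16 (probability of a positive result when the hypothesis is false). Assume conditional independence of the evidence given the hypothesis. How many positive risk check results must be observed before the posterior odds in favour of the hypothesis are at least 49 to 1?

4

Prior odds = (1/12)/(11/12) = 1/11.
Likelihood ratio of a positive result = 0.96/0.16 = 6.
Target odds = 49.
Need (1/11) × 6ⁿ ≥ 49, i.e. 6ⁿ ≥ 539.
6³ = 216 falls short of 539 but 6⁴ = 1296 reaches it, so n = 4.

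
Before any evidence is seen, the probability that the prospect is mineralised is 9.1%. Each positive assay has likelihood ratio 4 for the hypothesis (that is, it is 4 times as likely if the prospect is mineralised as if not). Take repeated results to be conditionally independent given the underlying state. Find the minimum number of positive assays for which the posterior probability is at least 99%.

5

Prior odds = 0.091/0.909 = 91/909.
Likelihood ratio per positive assay = 4.
Target odds: 0.99 ÷ 0.01 = 99.
Need (91/909) × 4ⁿ ≥ 99, i.e. 4ⁿ ≥ 89991/91.
4⁴ = 256 falls short of 89991/91 but 4⁵ = 1024 reaches it, so n = 5.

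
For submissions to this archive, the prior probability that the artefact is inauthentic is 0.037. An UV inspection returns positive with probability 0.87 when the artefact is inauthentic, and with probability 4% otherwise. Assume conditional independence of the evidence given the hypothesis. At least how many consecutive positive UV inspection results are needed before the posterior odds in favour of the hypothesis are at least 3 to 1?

Prior odds: 0.037 ÷ 0.963 = 37/963.
Likelihood ratio of a positive result = 0.87/0.04 = 21.75.
Target odds = 3.
Need (37/963) × 21.75ⁿ ≥ 3, i.e. 21.75ⁿ ≥ 2889/37.
21.75¹ = 21.75 falls short of 2889/37 but 21.75² = 473.0625 reaches it, so n = 2.

2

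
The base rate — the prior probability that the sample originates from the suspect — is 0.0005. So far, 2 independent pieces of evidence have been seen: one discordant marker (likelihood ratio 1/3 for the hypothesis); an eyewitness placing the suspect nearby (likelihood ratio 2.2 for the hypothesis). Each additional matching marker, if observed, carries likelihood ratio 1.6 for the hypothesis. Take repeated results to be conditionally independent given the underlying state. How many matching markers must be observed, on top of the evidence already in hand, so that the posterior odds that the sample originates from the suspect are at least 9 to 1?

22

Prior odds = 0.0005/0.9995 = 1/1999.
Combined Bayes factor of the evidence already in hand = (1/3) × 2.2 = 11/15.
Odds after that evidence = (1/1999) × 11/15 = 11/29985.
Target odds = 9.
Need 1.6ⁿ ≥ 9 ÷ (11/29985) = 269865/11.
1.6²¹ ≈19342.8 falls short of 269865/11 but 1.6²² ≈30948.5 reaches it, so n = 22.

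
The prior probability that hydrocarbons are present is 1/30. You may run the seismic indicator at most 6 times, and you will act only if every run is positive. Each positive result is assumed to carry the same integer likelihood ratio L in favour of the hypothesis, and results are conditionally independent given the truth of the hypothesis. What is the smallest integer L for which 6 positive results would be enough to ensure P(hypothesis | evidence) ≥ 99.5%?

5

Prior odds = (1/30)/(29/30) = 1/29.
Target odds = 0.995/0.005 = 199.
Need L⁶ ≥ 199 ÷ (1/29) = 5771.
4⁶ = 4096 < 5771 ≤ 15625 = 5⁶, so L = 5.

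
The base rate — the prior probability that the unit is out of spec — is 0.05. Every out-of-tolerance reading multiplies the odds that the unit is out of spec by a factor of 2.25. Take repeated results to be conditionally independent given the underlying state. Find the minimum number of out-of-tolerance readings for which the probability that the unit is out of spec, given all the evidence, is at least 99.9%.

Prior odds = 0.05/0.95 = 1/19.
Likelihood ratio per out-of-tolerance reading = 2.25.
Target posterior odds = 0.999/0.001 = 999.
Require 2.25ⁿ ≥ 999 ÷ (1/19) = 18981.
2.25¹² ≈16834.1 falls short of 18981 but 2.25¹³ ≈37876.8 reaches it, so n = 13.

13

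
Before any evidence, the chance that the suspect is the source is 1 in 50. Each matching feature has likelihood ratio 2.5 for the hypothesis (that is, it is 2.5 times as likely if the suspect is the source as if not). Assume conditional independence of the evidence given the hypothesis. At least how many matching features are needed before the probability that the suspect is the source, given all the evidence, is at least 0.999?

12

Prior odds = 0.02/0.98 = 1/49.
Likelihood ratio per matching feature = 2.5.
Target posterior odds = 0.999/0.001 = 999.
Require 2.5ⁿ ≥ 999 ÷ (1/49) = 48951.
2.5¹¹ = 48828125/2048 falls short of 48951 but 2.5¹² = 244140625/4096 reaches it, so n = 12.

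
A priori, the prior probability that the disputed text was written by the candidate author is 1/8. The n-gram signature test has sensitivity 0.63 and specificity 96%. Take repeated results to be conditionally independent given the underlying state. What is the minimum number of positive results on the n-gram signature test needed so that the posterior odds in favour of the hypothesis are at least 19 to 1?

2

Prior odds: 0.125 ÷ 0.875 = 1/7.
False-positive rate = 1 − 0.96 = 0.04; likelihood ratio of a positive = 0.63/0.04 = 15.75.
Target odds = 19.
Require 15.75ⁿ ≥ 19 ÷ (1/7) = 133.
15.75¹ = 15.75 falls short of 133 but 15.75² = 248.0625 reaches it, so n = 2.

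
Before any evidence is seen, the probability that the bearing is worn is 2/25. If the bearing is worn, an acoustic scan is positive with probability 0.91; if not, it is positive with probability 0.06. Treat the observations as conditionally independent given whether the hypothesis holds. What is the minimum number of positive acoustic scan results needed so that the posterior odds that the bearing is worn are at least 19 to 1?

2

Prior odds = 0.08/0.92 = 2/23.
Likelihood ratio of a positive = 0.91/0.06 = 91/6.
Target odds = 19.
Require (91/6)ⁿ ≥ 19 ÷ (2/23) = 218.5.
(91/6)¹ = 91/6 falls short of 218.5 but (91/6)² = 8281/36 reaches it, so n = 2.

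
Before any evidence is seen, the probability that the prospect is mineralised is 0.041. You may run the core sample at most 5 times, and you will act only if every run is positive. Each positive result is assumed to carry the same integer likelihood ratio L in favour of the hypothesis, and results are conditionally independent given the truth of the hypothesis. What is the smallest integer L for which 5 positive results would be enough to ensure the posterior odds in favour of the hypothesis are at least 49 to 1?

Prior odds = 0.041/0.959 = 41/959.
Target odds = 49.
Need L⁵ ≥ 49 ÷ (41/959) = 46991/41.
4⁵ = 1024 < 46991/41 ≤ 3125 = 5⁵, so L = 5.

5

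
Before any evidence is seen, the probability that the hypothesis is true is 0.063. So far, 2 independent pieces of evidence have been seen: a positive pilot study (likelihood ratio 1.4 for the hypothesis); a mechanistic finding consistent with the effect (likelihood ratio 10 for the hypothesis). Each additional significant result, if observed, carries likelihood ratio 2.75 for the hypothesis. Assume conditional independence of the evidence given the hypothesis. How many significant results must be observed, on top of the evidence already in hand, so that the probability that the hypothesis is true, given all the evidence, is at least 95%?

Prior odds = 0.063/0.937 = 63/937.
Combined Bayes factor of the evidence already in hand = 1.4 × 10 = 14.
Odds after that evidence = (63/937) × 14 = 882/937.
Target odds = 0.95/0.05 = 19.
Need 2.75ⁿ ≥ 19 ÷ (882/937) = 17803/882.
2.75² = 7.5625 falls short of 17803/882 but 2.75³ = 20.796875 reaches it, so n = 3.

3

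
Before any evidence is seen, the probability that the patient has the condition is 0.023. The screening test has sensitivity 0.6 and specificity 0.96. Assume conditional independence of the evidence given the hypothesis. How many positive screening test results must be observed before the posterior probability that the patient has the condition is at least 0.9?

Prior odds = 0.023/0.977 = 23/977.
False-positive rate = 1 − 0.96 = 0.04; likelihood ratio of a positive = 0.6/0.04 = 15.
Target odds: 0.9 ÷ 0.1 = 9.
Require 15ⁿ ≥ 9 ÷ (23/977) = 8793/23.
15² = 225 falls short of 8793/23 but 15³ = 3375 reaches it, so n = 3.

3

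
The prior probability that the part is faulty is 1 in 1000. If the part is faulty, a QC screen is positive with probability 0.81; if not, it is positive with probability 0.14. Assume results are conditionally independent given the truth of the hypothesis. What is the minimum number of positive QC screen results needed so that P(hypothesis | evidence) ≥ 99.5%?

Prior odds: 0.001 ÷ 0.999 = 1/999.
Likelihood ratio of a positive = 0.81/0.14 = 81/14.
Target posterior odds = 0.995/0.005 = 199.
Require (81/14)ⁿ ≥ 199 ÷ (1/999) = 198801.
(81/14)⁶ ≈37509.6 falls short of 198801 but (81/14)⁷ ≈217020 reaches it, so n = 7.

7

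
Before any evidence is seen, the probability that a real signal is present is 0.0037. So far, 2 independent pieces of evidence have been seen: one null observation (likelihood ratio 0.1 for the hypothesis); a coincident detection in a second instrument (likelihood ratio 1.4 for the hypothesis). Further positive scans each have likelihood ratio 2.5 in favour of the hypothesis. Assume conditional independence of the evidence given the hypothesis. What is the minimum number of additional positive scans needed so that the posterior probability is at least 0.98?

Prior odds = 0.0037/0.9963 = 37/9963.
Combined Bayes factor of the evidence already in hand = 0.1 × 1.4 = 0.14.
Odds after that evidence = (37/9963) × 0.14 = 259/498150.
Target odds = 0.98/0.02 = 49.
Need 2.5ⁿ ≥ 49 ÷ (259/498150) = 3487050/37.
2.5¹² = 244140625/4096 falls short of 3487050/37 but 2.5¹³ ≈149012 reaches it, so n = 13.

13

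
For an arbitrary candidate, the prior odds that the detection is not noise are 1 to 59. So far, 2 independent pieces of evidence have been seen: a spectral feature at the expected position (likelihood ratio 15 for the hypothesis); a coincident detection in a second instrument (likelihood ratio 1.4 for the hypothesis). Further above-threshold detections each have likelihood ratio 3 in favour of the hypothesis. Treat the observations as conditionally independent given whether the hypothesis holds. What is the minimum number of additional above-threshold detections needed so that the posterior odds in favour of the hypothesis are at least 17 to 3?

Prior odds = 1/59.
Combined Bayes factor of the evidence already in hand = 15 × 1.4 = 21.
Odds after that evidence = (1/59) × 21 = 21/59.
Target odds = 17/3.
Need 3ⁿ ≥ 17/3 ÷ (21/59) = 1003/63.
3² = 9 falls short of 1003/63 but 3³ = 27 reaches it, so n = 3.

3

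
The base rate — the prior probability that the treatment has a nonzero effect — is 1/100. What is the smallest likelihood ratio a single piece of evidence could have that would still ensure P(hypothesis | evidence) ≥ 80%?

Prior odds = 0.01/0.99 = 1/99.
Target odds = 0.8/0.2 = 4.
Required Bayes factor = 4 ÷ (1/99) = 396.

396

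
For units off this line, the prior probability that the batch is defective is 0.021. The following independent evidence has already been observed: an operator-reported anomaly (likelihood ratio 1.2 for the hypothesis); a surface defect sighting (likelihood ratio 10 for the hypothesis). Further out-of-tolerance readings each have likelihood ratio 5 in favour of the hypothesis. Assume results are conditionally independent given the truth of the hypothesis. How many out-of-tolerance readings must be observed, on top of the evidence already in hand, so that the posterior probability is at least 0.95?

Prior odds = 0.021/0.979 = 21/979.
Combined Bayes factor of the evidence already in hand = 1.2 × 10 = 12.
Odds after that evidence = (21/979) × 12 = 252/979.
Target odds = 0.95/0.05 = 19.
Need 5ⁿ ≥ 19 ÷ (252/979) = 18601/252.
5² = 25 falls short of 18601/252 but 5³ = 125 reaches it, so n = 3.

3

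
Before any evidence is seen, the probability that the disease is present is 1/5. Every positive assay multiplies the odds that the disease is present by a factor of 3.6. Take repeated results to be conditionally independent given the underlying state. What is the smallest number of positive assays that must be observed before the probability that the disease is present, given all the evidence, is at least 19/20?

4

Prior odds: 0.2 ÷ 0.8 = 0.25.
Likelihood ratio per positive assay = 3.6.
Target odds: 0.95 ÷ 0.05 = 19.
Require 3.6ⁿ ≥ 19 ÷ 0.25 = 76.
3.6³ = 46.656 falls short of 76 but 3.6⁴ = 167.9616 reaches it, so n = 4.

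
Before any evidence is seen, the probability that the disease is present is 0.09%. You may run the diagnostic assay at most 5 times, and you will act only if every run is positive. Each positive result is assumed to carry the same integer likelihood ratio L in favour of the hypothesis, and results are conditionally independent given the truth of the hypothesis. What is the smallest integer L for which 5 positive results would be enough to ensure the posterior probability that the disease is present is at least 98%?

9

Prior odds = 0.0009/0.9991 = 9/9991.
Target odds = 0.98/0.02 = 49.
Need L⁵ ≥ 49 ÷ (9/9991) = 489559/9.
8⁵ = 32768 < 489559/9 ≤ 59049 = 9⁵, so L = 9.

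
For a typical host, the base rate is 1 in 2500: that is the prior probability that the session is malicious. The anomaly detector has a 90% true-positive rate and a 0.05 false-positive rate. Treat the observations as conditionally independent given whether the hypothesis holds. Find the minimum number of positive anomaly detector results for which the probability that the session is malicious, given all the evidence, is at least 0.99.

Prior odds = 0.0004/0.9996 = 1/2499.
Likelihood ratio of a positive result = 0.9/0.05 = 18.
Target odds: 0.99 ÷ 0.01 = 99.
Need (1/2499) × 18ⁿ ≥ 99, i.e. 18ⁿ ≥ 247401.
18⁴ = 104976 falls short of 247401 but 18⁵ = 1889568 reaches it, so n = 5.

5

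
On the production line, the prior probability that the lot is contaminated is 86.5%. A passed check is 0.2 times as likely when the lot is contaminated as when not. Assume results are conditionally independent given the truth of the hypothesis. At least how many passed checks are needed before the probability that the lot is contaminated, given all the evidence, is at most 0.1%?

Prior odds: 0.865 ÷ 0.135 = 173/27.
Likelihood ratio per passed check = 0.2.
Target posterior odds = 0.001/0.999 = 1/999.
Require 0.2ⁿ ≤ 1/999 ÷ (173/27) = 1/6401.
0.2⁵ = 0.00032 is still above 1/6401 but 0.2⁶ = 1/15625 is at or below it, so n = 6.

6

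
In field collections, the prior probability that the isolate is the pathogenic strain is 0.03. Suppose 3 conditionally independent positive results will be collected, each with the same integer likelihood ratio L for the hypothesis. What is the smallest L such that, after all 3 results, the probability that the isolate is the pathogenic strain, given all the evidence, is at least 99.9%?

32

Prior odds = 0.03/0.97 = 3/97.
Target odds = 0.999/0.001 = 999.
Need L³ ≥ 999 ÷ (3/97) = 32301.
31³ = 29791 < 32301 ≤ 32768 = 32³, so L = 32.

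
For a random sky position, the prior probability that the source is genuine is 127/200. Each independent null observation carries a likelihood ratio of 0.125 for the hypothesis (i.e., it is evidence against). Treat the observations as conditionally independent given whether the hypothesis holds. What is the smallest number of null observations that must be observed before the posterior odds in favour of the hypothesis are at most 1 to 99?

3

Prior odds: 0.635 ÷ 0.365 = 127/73.
Likelihood ratio per null observation = 0.125.
Target odds = 1/99.
Require 0.125ⁿ ≤ 1/99 ÷ (127/73) = 73/12573.
0.125² = 0.015625 is still above 73/12573 but 0.125³ = 0.001953125 is at or below it, so n = 3.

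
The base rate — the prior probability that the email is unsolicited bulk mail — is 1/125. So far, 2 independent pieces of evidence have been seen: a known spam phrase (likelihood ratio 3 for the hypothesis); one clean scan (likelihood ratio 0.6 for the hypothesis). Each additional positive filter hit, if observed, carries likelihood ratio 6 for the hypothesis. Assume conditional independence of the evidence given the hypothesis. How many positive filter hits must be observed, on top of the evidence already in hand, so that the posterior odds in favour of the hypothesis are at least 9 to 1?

Prior odds = 0.008/0.992 = 1/124.
Combined Bayes factor of the evidence already in hand = 3 × 0.6 = 1.8.
Odds after that evidence = (1/124) × 1.8 = 9/620.
Target odds = 9.
Need 6ⁿ ≥ 9 ÷ (9/620) = 620.
6³ = 216 falls short of 620 but 6⁴ = 1296 reaches it, so n = 4.

4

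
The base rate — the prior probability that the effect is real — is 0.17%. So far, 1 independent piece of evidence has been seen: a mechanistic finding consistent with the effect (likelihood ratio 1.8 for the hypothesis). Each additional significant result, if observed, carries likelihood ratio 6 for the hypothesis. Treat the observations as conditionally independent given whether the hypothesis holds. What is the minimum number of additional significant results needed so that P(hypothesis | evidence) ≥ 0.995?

7

Prior odds = 0.0017/0.9983 = 17/9983.
Bayes factor of the evidence already in hand = 1.8.
Odds after that evidence = (17/9983) × 1.8 = 153/49915.
Target odds = 0.995/0.005 = 199.
Need 6ⁿ ≥ 199 ÷ (153/49915) = 9933085/153.
6⁶ = 46656 falls short of 9933085/153 but 6⁷ = 279936 reaches it, so n = 7.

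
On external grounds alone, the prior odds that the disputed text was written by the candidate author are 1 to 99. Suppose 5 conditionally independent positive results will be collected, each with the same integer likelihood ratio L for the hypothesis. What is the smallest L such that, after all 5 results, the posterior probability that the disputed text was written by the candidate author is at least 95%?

Prior odds = 1/99.
Target odds = 0.95/0.05 = 19.
Need L⁵ ≥ 19 ÷ (1/99) = 1881.
4⁵ = 1024 < 1881 ≤ 3125 = 5⁵, so L = 5.

5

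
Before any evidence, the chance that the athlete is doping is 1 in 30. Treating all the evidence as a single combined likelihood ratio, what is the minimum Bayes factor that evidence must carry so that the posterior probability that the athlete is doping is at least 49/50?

Prior odds = (1/30)/(29/30) = 1/29.
Target odds = 0.98/0.02 = 49.
Required Bayes factor = 49 ÷ (1/29) = 1421.

1421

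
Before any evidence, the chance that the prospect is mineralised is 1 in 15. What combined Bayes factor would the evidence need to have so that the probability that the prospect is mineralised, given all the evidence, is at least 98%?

686

Prior odds = (1/15)/(14/15) = 1/14.
Target odds = 0.98/0.02 = 49.
Required Bayes factor = 49 ÷ (1/14) = 686.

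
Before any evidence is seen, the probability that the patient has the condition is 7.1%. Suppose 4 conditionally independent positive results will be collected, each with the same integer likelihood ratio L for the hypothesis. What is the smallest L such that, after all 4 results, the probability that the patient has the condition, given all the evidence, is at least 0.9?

Prior odds = 0.071/0.929 = 71/929.
Target odds = 0.9/0.1 = 9.
Need L⁴ ≥ 9 ÷ (71/929) = 8361/71.
3⁴ = 81 < 8361/71 ≤ 256 = 4⁴, so L = 4.

4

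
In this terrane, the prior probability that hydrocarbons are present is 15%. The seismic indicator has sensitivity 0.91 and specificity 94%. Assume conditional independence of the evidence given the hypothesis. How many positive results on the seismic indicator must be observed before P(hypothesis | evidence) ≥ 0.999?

Prior odds = 0.15/0.85 = 3/17.
False-positive rate = 1 − 0.94 = 0.06; likelihood ratio of a positive = 0.91/0.06 = 91/6.
Target posterior odds = 0.999/0.001 = 999.
Require (91/6)ⁿ ≥ 999 ÷ (3/17) = 5661.
(91/6)³ = 753571/216 falls short of 5661 but (91/6)⁴ = 68574961/1296 reaches it, so n = 4.

4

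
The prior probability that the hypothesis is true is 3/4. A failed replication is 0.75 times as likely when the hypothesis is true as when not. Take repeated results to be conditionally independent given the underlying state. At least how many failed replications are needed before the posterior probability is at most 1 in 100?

Prior odds = 0.75/0.25 = 3.
Likelihood ratio per failed replication = 0.75.
Target odds: 0.01 ÷ 0.99 = 1/99.
Require 0.75ⁿ ≤ 1/99 ÷ 3 = 1/297.
0.75¹⁹ ≈0.00422828 is still above 1/297 but 0.75²⁰ ≈0.00317121 is at or below it, so n = 20.

20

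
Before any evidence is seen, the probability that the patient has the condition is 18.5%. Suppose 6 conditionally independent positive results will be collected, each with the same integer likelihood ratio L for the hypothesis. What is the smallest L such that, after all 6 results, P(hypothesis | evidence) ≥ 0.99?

3

Prior odds = 0.185/0.815 = 37/163.
Target odds = 0.99/0.01 = 99.
Need L⁶ ≥ 99 ÷ (37/163) = 16137/37.
2⁶ = 64 < 16137/37 ≤ 729 = 3⁶, so L = 3.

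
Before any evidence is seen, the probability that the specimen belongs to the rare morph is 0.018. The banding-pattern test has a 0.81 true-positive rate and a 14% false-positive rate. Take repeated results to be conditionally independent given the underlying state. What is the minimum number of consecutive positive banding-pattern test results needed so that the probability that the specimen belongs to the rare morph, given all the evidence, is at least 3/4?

Prior odds = 0.018/0.982 = 9/491.
Likelihood ratio of a positive result = 0.81/0.14 = 81/14.
Target odds: 0.75 ÷ 0.25 = 3.
Require (81/14)ⁿ ≥ 3 ÷ (9/491) = 491/3.
(81/14)² = 6561/196 falls short of 491/3 but (81/14)³ = 531441/2744 reaches it, so n = 3.

3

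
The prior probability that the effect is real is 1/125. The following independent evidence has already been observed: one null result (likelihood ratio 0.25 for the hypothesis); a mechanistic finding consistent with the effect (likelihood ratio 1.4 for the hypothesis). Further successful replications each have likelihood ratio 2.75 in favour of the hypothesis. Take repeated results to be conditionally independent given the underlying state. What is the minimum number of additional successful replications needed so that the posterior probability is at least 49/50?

Prior odds = 0.008/0.992 = 1/124.
Combined Bayes factor of the evidence already in hand = 0.25 × 1.4 = 0.35.
Odds after that evidence = (1/124) × 0.35 = 7/2480.
Target odds = 0.98/0.02 = 49.
Need 2.75ⁿ ≥ 49 ÷ (7/2480) = 17360.
2.75⁹ ≈8994.86 falls short of 17360 but 2.75¹⁰ ≈24735.9 reaches it, so n = 10.

10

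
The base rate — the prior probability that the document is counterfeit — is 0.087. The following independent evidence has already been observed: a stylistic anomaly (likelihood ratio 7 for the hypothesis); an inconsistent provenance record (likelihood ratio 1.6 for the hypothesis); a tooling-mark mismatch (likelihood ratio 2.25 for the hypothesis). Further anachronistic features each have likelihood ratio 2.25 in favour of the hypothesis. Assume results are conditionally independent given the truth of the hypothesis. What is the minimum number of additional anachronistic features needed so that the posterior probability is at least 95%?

3

Prior odds = 0.087/0.913 = 87/913.
Combined Bayes factor of the evidence already in hand = 7 × 1.6 × 2.25 = 25.2.
Odds after that evidence = (87/913) × 25.2 = 10962/4565.
Target odds = 0.95/0.05 = 19.
Need 2.25ⁿ ≥ 19 ÷ (10962/4565) = 86735/10962.
2.25² = 5.0625 falls short of 86735/10962 but 2.25³ = 11.390625 reaches it, so n = 3.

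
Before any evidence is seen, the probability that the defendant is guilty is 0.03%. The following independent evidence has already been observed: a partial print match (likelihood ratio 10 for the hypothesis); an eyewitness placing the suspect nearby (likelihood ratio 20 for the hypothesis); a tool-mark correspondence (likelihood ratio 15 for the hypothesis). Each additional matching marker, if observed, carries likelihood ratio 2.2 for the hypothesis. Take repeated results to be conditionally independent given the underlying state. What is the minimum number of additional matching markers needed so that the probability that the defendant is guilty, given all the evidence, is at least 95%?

Prior odds = 0.0003/0.9997 = 3/9997.
Combined Bayes factor of the evidence already in hand = 10 × 20 × 15 = 3000.
Odds after that evidence = (3/9997) × 3000 = 9000/9997.
Target odds = 0.95/0.05 = 19.
Need 2.2ⁿ ≥ 19 ÷ (9000/9997) = 189943/9000.
2.2³ = 10.648 falls short of 189943/9000 but 2.2⁴ = 23.4256 reaches it, so n = 4.

4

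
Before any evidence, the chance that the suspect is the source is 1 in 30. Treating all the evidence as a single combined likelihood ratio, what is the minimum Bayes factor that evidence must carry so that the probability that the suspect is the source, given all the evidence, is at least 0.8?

Prior odds = (1/30)/(29/30) = 1/29.
Target odds = 0.8/0.2 = 4.
Required Bayes factor = 4 ÷ (1/29) = 116.

116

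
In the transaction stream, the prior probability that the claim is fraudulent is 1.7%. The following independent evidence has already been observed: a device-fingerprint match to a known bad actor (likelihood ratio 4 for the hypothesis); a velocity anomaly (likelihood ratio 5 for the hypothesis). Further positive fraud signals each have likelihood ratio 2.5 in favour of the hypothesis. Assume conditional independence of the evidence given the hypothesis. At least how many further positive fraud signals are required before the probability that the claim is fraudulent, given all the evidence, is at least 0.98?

6

Prior odds = 0.017/0.983 = 17/983.
Combined Bayes factor of the evidence already in hand = 4 × 5 = 20.
Odds after that evidence = (17/983) × 20 = 340/983.
Target odds = 0.98/0.02 = 49.
Need 2.5ⁿ ≥ 49 ÷ (340/983) = 48167/340.
2.5⁵ = 97.65625 falls short of 48167/340 but 2.5⁶ = 244.140625 reaches it, so n = 6.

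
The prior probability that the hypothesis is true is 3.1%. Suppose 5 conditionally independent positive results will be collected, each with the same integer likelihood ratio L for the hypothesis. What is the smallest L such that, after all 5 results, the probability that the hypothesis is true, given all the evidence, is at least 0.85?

Prior odds = 0.031/0.969 = 31/969.
Target odds = 0.85/0.15 = 17/3.
Need L⁵ ≥ 17/3 ÷ (31/969) = 5491/31.
2⁵ = 32 < 5491/31 ≤ 243 = 3⁵, so L = 3.

3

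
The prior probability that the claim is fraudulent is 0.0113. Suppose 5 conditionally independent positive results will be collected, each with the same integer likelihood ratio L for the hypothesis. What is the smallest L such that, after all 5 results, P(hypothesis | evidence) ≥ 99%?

7

Prior odds = 0.0113/0.9887 = 113/9887.
Target odds = 0.99/0.01 = 99.
Need L⁵ ≥ 99 ÷ (113/9887) = 978813/113.
6⁵ = 7776 < 978813/113 ≤ 16807 = 7⁵, so L = 7.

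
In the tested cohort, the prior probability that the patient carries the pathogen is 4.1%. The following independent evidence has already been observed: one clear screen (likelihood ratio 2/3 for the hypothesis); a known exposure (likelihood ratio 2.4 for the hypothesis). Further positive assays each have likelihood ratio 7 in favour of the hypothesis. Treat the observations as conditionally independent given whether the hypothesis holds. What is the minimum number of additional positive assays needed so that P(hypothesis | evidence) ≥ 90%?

3

Prior odds = 0.041/0.959 = 41/959.
Combined Bayes factor of the evidence already in hand = (2/3) × 2.4 = 1.6.
Odds after that evidence = (41/959) × 1.6 = 328/4795.
Target odds = 0.9/0.1 = 9.
Need 7ⁿ ≥ 9 ÷ (328/4795) = 43155/328.
7² = 49 falls short of 43155/328 but 7³ = 343 reaches it, so n = 3.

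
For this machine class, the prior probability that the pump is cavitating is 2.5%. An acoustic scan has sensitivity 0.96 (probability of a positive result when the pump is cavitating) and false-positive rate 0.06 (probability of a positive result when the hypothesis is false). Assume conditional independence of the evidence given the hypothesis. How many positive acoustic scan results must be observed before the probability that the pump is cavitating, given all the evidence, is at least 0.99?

Prior odds: 0.025 ÷ 0.975 = 1/39.
Likelihood ratio of a positive result = 0.96/0.06 = 16.
Target odds: 0.99 ÷ 0.01 = 99.
Require 16ⁿ ≥ 99 ÷ (1/39) = 3861.
16² = 256 falls short of 3861 but 16³ = 4096 reaches it, so n = 3.

3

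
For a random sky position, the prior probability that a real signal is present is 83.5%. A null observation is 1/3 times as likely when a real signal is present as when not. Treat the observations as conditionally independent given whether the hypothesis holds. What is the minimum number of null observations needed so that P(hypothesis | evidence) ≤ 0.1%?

8

Prior odds = 0.835/0.165 = 167/33.
Likelihood ratio per null observation = 1/3.
Target posterior odds = 0.001/0.999 = 1/999.
Need (167/33) × (1/3)ⁿ ≤ 1/999, i.e. (1/3)ⁿ ≤ 11/55611.
(1/3)⁷ = 1/2187 is still above 11/55611 but (1/3)⁸ = 1/6561 is at or below it, so n = 8.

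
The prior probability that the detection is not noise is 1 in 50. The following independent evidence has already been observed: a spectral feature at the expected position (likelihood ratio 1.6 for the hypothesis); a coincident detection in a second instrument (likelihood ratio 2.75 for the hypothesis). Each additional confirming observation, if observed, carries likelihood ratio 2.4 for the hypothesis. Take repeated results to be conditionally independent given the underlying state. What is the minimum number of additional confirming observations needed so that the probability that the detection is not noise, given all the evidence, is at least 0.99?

9

Prior odds = 0.02/0.98 = 1/49.
Combined Bayes factor of the evidence already in hand = 1.6 × 2.75 = 4.4.
Odds after that evidence = (1/49) × 4.4 = 22/245.
Target odds = 0.99/0.01 = 99.
Need 2.4ⁿ ≥ 99 ÷ (22/245) = 1102.5.
2.4⁸ = 429981696/390625 falls short of 1102.5 but 2.4⁹ ≈2641.81 reaches it, so n = 9.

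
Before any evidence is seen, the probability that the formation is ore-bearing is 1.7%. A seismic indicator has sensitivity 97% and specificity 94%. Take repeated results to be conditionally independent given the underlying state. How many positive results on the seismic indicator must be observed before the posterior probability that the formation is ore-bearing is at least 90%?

Prior odds: 0.017 ÷ 0.983 = 17/983.
False-positive rate = 1 − 0.94 = 0.06; likelihood ratio of a positive = 0.97/0.06 = 97/6.
Target odds: 0.9 ÷ 0.1 = 9.
Need (17/983) × (97/6)ⁿ ≥ 9, i.e. (97/6)ⁿ ≥ 8847/17.
(97/6)² = 9409/36 falls short of 8847/17 but (97/6)³ = 912673/216 reaches it, so n = 3.

3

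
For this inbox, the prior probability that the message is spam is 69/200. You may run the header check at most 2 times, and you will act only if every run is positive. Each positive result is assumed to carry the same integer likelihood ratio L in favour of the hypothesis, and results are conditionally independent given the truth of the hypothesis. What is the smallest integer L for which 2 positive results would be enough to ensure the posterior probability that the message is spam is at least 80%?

3

Prior odds = 0.345/0.655 = 69/131.
Target odds = 0.8/0.2 = 4.
Need L² ≥ 4 ÷ (69/131) = 524/69.
2² = 4 < 524/69 ≤ 9 = 3², so L = 3.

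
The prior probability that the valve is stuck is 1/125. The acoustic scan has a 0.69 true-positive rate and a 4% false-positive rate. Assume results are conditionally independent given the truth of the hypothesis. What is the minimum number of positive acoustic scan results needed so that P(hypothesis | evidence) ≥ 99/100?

Prior odds: 0.008 ÷ 0.992 = 1/124.
Likelihood ratio of a positive result = 0.69/0.04 = 17.25.
Target posterior odds = 0.99/0.01 = 99.
Require 17.25ⁿ ≥ 99 ÷ (1/124) = 12276.
17.25³ = 5132.953125 falls short of 12276 but 17.25⁴ = 22667121/256 reaches it, so n = 4.

4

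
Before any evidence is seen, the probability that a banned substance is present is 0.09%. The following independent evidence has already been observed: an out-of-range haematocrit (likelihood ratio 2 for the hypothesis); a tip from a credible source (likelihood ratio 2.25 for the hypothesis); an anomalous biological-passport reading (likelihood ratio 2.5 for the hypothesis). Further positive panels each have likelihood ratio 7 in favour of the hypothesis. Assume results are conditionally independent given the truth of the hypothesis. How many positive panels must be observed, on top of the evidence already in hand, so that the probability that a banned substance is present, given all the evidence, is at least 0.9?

Prior odds = 0.0009/0.9991 = 9/9991.
Combined Bayes factor of the evidence already in hand = 2 × 2.25 × 2.5 = 11.25.
Odds after that evidence = (9/9991) × 11.25 = 405/39964.
Target odds = 0.9/0.1 = 9.
Need 7ⁿ ≥ 9 ÷ (405/39964) = 39964/45.
7³ = 343 falls short of 39964/45 but 7⁴ = 2401 reaches it, so n = 4.

4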